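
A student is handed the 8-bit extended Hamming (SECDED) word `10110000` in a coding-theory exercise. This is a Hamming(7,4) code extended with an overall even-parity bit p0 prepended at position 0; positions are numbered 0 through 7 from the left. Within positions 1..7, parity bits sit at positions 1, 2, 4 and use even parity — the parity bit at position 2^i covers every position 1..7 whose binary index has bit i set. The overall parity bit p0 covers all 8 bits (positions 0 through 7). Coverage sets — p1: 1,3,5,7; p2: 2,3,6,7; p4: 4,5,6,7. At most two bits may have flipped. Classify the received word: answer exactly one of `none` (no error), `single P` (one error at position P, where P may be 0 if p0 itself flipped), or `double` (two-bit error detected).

single 1

s1: b1⊕b3⊕b5⊕b7 = 0⊕1⊕0⊕0 = 1
s2: b2⊕b3⊕b6⊕b7 = 1⊕1⊕0⊕0 = 0
s4: b4⊕b5⊕b6⊕b7 = 0⊕0⊕0⊕0 = 0
Syndrome (s4...s1) = 001 → position 1.
Overall parity (XOR of all 8 bits, including p0): 1⊕0⊕1⊕1⊕0⊕0⊕0⊕0 = 1
Overall=1, syndrome position=1 → single-bit error at position 1.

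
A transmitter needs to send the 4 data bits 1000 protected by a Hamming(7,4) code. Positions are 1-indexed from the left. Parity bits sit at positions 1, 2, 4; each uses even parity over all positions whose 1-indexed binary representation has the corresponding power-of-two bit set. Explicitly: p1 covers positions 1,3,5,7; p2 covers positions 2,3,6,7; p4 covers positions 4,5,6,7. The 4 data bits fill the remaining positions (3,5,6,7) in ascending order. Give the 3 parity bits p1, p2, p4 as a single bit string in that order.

Place data bits at non-power-of-two positions: b3=1, b5=0, b6=0, b7=0.
p1 = XOR of data positions {3,5,7} = 1⊕0⊕0 = 1
p2 = XOR of data positions {3,6,7} = 1⊕0⊕0 = 1
p4 = XOR of data positions {5,6,7} = 0⊕0⊕0 = 0
Parity bits p1,p2,p4 = 110

110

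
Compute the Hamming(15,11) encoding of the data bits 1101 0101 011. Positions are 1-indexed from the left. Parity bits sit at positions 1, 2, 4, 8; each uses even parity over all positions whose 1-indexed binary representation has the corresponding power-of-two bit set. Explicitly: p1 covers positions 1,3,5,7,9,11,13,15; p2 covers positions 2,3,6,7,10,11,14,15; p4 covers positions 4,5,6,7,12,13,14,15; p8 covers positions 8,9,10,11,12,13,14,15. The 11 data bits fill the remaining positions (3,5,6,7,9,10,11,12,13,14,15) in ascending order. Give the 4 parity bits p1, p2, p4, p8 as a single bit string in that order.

0110

Place data bits at non-power-of-two positions: b3=1, b5=1, b6=0, b7=1, b9=0, b10=1, b11=0, b12=1, b13=0, b14=1, b15=1.
p1 = XOR of data positions {3,5,7,9,11,13,15} = 1⊕1⊕1⊕0⊕0⊕0⊕1 = 0
p2 = XOR of data positions {3,6,7,10,11,14,15} = 1⊕0⊕1⊕1⊕0⊕1⊕1 = 1
p4 = XOR of data positions {5,6,7,12,13,14,15} = 1⊕0⊕1⊕1⊕0⊕1⊕1 = 1
p8 = XOR of data positions {9,10,11,12,13,14,15} = 0⊕1⊕0⊕1⊕0⊕1⊕1 = 0
Parity bits p1,p2,p4,p8 = 0110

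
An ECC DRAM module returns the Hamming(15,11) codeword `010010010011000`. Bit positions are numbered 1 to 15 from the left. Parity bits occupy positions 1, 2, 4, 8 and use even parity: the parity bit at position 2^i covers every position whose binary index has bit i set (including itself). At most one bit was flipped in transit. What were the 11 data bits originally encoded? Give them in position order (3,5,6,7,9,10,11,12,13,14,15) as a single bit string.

01000011000

s1: b1⊕b3⊕b5⊕b7⊕b9⊕b11⊕b13⊕b15 = 0⊕0⊕1⊕0⊕0⊕1⊕0⊕0 = 0
s2: b2⊕b3⊕b6⊕b7⊕b10⊕b11⊕b14⊕b15 = 1⊕0⊕0⊕0⊕0⊕1⊕0⊕0 = 0
s4: b4⊕b5⊕b6⊕b7⊕b12⊕b13⊕b14⊕b15 = 0⊕1⊕0⊕0⊕1⊕0⊕0⊕0 = 0
s8: b8⊕b9⊕b10⊕b11⊕b12⊕b13⊕b14⊕b15 = 1⊕0⊕0⊕1⊕1⊕0⊕0⊕0 = 1
Syndrome (s8...s1) = 1000 → position 8.
Flip bit 8: corrected codeword = 010010000011000
Data bits at positions 3,5,6,7,9,10,11,12,13,14,15: 01000011000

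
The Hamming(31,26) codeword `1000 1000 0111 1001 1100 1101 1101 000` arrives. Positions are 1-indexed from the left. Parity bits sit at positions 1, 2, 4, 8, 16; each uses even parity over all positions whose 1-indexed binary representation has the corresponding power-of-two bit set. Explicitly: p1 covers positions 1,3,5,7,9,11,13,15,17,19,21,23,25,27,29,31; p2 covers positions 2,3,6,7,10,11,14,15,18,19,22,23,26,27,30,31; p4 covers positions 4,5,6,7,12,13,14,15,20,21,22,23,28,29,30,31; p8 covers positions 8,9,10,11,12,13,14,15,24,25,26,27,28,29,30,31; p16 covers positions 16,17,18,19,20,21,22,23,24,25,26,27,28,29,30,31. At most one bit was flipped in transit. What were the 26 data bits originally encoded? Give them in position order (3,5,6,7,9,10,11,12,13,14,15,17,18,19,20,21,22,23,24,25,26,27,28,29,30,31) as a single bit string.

01000111100111011011101000

s1: b1⊕b3⊕b5⊕b7⊕b9⊕b11⊕b13⊕b15⊕b17⊕b19⊕b21⊕b23⊕b25⊕b27⊕b29⊕b31 = 1⊕0⊕1⊕0⊕0⊕1⊕1⊕0⊕1⊕0⊕1⊕0⊕1⊕0⊕0⊕0 = 1
s2: b2⊕b3⊕b6⊕b7⊕b10⊕b11⊕b14⊕b15⊕b18⊕b19⊕b22⊕b23⊕b26⊕b27⊕b30⊕b31 = 0⊕0⊕0⊕0⊕1⊕1⊕0⊕0⊕1⊕0⊕1⊕0⊕1⊕0⊕0⊕0 = 1
s4: b4⊕b5⊕b6⊕b7⊕b12⊕b13⊕b14⊕b15⊕b20⊕b21⊕b22⊕b23⊕b28⊕b29⊕b30⊕b31 = 0⊕1⊕0⊕0⊕1⊕1⊕0⊕0⊕0⊕1⊕1⊕0⊕1⊕0⊕0⊕0 = 0
s8: b8⊕b9⊕b10⊕b11⊕b12⊕b13⊕b14⊕b15⊕b24⊕b25⊕b26⊕b27⊕b28⊕b29⊕b30⊕b31 = 0⊕0⊕1⊕1⊕1⊕1⊕0⊕0⊕1⊕1⊕1⊕0⊕1⊕0⊕0⊕0 = 0
s16: b16⊕b17⊕b18⊕b19⊕b20⊕b21⊕b22⊕b23⊕b24⊕b25⊕b26⊕b27⊕b28⊕b29⊕b30⊕b31 = 1⊕1⊕1⊕0⊕0⊕1⊕1⊕0⊕1⊕1⊕1⊕0⊕1⊕0⊕0⊕0 = 1
Syndrome (s16...s1) = 10011 → position 19.
Flip bit 19: corrected codeword = 1000100001111001111011011101000
Data bits at positions 3,5,6,7,9,10,11,12,13,14,15,17,18,19,20,21,22,23,24,25,26,27,28,29,30,31: 01000111100111011011101000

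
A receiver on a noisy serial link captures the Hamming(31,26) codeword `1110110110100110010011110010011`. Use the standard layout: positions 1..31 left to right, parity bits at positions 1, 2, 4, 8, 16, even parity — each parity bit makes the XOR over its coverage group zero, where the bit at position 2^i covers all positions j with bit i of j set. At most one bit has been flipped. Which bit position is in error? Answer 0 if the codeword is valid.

s1: b1⊕b3⊕b5⊕b7⊕b9⊕b11⊕b13⊕b15⊕b17⊕b19⊕b21⊕b23⊕b25⊕b27⊕b29⊕b31 = 1⊕1⊕1⊕0⊕1⊕1⊕0⊕1⊕0⊕0⊕1⊕1⊕0⊕1⊕0⊕1 = 0
s2: b2⊕b3⊕b6⊕b7⊕b10⊕b11⊕b14⊕b15⊕b18⊕b19⊕b22⊕b23⊕b26⊕b27⊕b30⊕b31 = 1⊕1⊕1⊕0⊕0⊕1⊕1⊕1⊕1⊕0⊕1⊕1⊕0⊕1⊕1⊕1 = 0
s4: b4⊕b5⊕b6⊕b7⊕b12⊕b13⊕b14⊕b15⊕b20⊕b21⊕b22⊕b23⊕b28⊕b29⊕b30⊕b31 = 0⊕1⊕1⊕0⊕0⊕0⊕1⊕1⊕0⊕1⊕1⊕1⊕0⊕0⊕1⊕1 = 1
s8: b8⊕b9⊕b10⊕b11⊕b12⊕b13⊕b14⊕b15⊕b24⊕b25⊕b26⊕b27⊕b28⊕b29⊕b30⊕b31 = 1⊕1⊕0⊕1⊕0⊕0⊕1⊕1⊕1⊕0⊕0⊕1⊕0⊕0⊕1⊕1 = 1
s16: b16⊕b17⊕b18⊕b19⊕b20⊕b21⊕b22⊕b23⊕b24⊕b25⊕b26⊕b27⊕b28⊕b29⊕b30⊕b31 = 0⊕0⊕1⊕0⊕0⊕1⊕1⊕1⊕1⊕0⊕0⊕1⊕0⊕0⊕1⊕1 = 0
Syndrome (s16...s1) = 01100 → position 12.

12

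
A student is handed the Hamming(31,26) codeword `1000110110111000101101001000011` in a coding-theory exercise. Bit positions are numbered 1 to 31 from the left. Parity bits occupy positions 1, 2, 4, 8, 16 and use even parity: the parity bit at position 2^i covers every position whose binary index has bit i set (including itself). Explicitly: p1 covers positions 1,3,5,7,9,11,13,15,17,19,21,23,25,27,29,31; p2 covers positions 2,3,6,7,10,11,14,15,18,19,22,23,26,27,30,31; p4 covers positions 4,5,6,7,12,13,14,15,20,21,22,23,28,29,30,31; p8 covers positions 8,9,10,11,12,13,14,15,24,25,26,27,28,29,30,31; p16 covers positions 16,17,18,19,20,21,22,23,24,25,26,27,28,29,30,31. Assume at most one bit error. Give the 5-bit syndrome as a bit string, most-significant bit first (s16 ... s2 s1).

s1: b1⊕b3⊕b5⊕b7⊕b9⊕b11⊕b13⊕b15⊕b17⊕b19⊕b21⊕b23⊕b25⊕b27⊕b29⊕b31 = 1⊕0⊕1⊕0⊕1⊕1⊕1⊕0⊕1⊕1⊕0⊕0⊕1⊕0⊕0⊕1 = 1
s2: b2⊕b3⊕b6⊕b7⊕b10⊕b11⊕b14⊕b15⊕b18⊕b19⊕b22⊕b23⊕b26⊕b27⊕b30⊕b31 = 0⊕0⊕1⊕0⊕0⊕1⊕0⊕0⊕0⊕1⊕1⊕0⊕0⊕0⊕1⊕1 = 0
s4: b4⊕b5⊕b6⊕b7⊕b12⊕b13⊕b14⊕b15⊕b20⊕b21⊕b22⊕b23⊕b28⊕b29⊕b30⊕b31 = 0⊕1⊕1⊕0⊕1⊕1⊕0⊕0⊕1⊕0⊕1⊕0⊕0⊕0⊕1⊕1 = 0
s8: b8⊕b9⊕b10⊕b11⊕b12⊕b13⊕b14⊕b15⊕b24⊕b25⊕b26⊕b27⊕b28⊕b29⊕b30⊕b31 = 1⊕1⊕0⊕1⊕1⊕1⊕0⊕0⊕0⊕1⊕0⊕0⊕0⊕0⊕1⊕1 = 0
s16: b16⊕b17⊕b18⊕b19⊕b20⊕b21⊕b22⊕b23⊕b24⊕b25⊕b26⊕b27⊕b28⊕b29⊕b30⊕b31 = 0⊕1⊕0⊕1⊕1⊕0⊕1⊕0⊕0⊕1⊕0⊕0⊕0⊕0⊕1⊕1 = 1
Syndrome (s16...s1) = 10001 → position 17.

10001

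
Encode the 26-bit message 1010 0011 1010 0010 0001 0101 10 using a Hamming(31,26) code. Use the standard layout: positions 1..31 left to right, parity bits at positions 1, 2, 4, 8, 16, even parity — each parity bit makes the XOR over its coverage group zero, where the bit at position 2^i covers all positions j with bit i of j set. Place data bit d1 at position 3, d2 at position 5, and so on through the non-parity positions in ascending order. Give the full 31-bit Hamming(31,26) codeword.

Place data bits at non-power-of-two positions: b3=1, b5=0, b6=1, b7=0, b9=0, b10=0, b11=1, b12=1, b13=1, b14=0, b15=1, b17=0, b18=0, b19=0, b20=1, b21=0, b22=0, b23=0, b24=0, b25=1, b26=0, b27=1, b28=0, b29=1, b30=1, b31=0.
p1 = XOR of data positions {3,5,7,9,11,13,15,17,19,21,23,25,27,29,31} = 1⊕0⊕0⊕0⊕1⊕1⊕1⊕0⊕0⊕0⊕0⊕1⊕1⊕1⊕0 = 1
p2 = XOR of data positions {3,6,7,10,11,14,15,18,19,22,23,26,27,30,31} = 1⊕1⊕0⊕0⊕1⊕0⊕1⊕0⊕0⊕0⊕0⊕0⊕1⊕1⊕0 = 0
p4 = XOR of data positions {5,6,7,12,13,14,15,20,21,22,23,28,29,30,31} = 0⊕1⊕0⊕1⊕1⊕0⊕1⊕1⊕0⊕0⊕0⊕0⊕1⊕1⊕0 = 1
p8 = XOR of data positions {9,10,11,12,13,14,15,24,25,26,27,28,29,30,31} = 0⊕0⊕1⊕1⊕1⊕0⊕1⊕0⊕1⊕0⊕1⊕0⊕1⊕1⊕0 = 0
p16 = XOR of data positions {17,18,19,20,21,22,23,24,25,26,27,28,29,30,31} = 0⊕0⊕0⊕1⊕0⊕0⊕0⊕0⊕1⊕0⊕1⊕0⊕1⊕1⊕0 = 1
Codeword b1..b31 = 1011010000111011000100001010110

1011010000111011000100001010110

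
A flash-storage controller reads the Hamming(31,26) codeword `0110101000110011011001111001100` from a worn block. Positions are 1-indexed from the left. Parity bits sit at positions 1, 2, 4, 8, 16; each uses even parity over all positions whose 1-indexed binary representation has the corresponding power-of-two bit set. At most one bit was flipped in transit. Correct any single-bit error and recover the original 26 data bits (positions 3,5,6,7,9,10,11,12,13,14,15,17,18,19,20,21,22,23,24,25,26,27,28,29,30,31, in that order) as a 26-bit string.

s1: b1⊕b3⊕b5⊕b7⊕b9⊕b11⊕b13⊕b15⊕b17⊕b19⊕b21⊕b23⊕b25⊕b27⊕b29⊕b31 = 0⊕1⊕1⊕1⊕0⊕1⊕0⊕1⊕0⊕1⊕0⊕1⊕1⊕0⊕1⊕0 = 1
s2: b2⊕b3⊕b6⊕b7⊕b10⊕b11⊕b14⊕b15⊕b18⊕b19⊕b22⊕b23⊕b26⊕b27⊕b30⊕b31 = 1⊕1⊕0⊕1⊕0⊕1⊕0⊕1⊕1⊕1⊕1⊕1⊕0⊕0⊕0⊕0 = 1
s4: b4⊕b5⊕b6⊕b7⊕b12⊕b13⊕b14⊕b15⊕b20⊕b21⊕b22⊕b23⊕b28⊕b29⊕b30⊕b31 = 0⊕1⊕0⊕1⊕1⊕0⊕0⊕1⊕0⊕0⊕1⊕1⊕1⊕1⊕0⊕0 = 0
s8: b8⊕b9⊕b10⊕b11⊕b12⊕b13⊕b14⊕b15⊕b24⊕b25⊕b26⊕b27⊕b28⊕b29⊕b30⊕b31 = 0⊕0⊕0⊕1⊕1⊕0⊕0⊕1⊕1⊕1⊕0⊕0⊕1⊕1⊕0⊕0 = 1
s16: b16⊕b17⊕b18⊕b19⊕b20⊕b21⊕b22⊕b23⊕b24⊕b25⊕b26⊕b27⊕b28⊕b29⊕b30⊕b31 = 1⊕0⊕1⊕1⊕0⊕0⊕1⊕1⊕1⊕1⊕0⊕0⊕1⊕1⊕0⊕0 = 1
Syndrome (s16...s1) = 11011 → position 27.
Flip bit 27: corrected codeword = 0110101000110011011001111011100
Data bits at positions 3,5,6,7,9,10,11,12,13,14,15,17,18,19,20,21,22,23,24,25,26,27,28,29,30,31: 11010011001011001111011100

11010011001011001111011100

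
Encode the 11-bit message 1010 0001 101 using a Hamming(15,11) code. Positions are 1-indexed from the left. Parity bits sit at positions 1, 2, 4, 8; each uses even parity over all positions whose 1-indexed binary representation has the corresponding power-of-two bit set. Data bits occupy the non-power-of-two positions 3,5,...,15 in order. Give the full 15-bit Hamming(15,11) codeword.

Place data bits at non-power-of-two positions: b3=1, b5=0, b6=1, b7=0, b9=0, b10=0, b11=0, b12=1, b13=1, b14=0, b15=1.
p1 = XOR of data positions {3,5,7,9,11,13,15} = 1⊕0⊕0⊕0⊕0⊕1⊕1 = 1
p2 = XOR of data positions {3,6,7,10,11,14,15} = 1⊕1⊕0⊕0⊕0⊕0⊕1 = 1
p4 = XOR of data positions {5,6,7,12,13,14,15} = 0⊕1⊕0⊕1⊕1⊕0⊕1 = 0
p8 = XOR of data positions {9,10,11,12,13,14,15} = 0⊕0⊕0⊕1⊕1⊕0⊕1 = 1
Codeword b1..b15 = 111001010001101

111001010001101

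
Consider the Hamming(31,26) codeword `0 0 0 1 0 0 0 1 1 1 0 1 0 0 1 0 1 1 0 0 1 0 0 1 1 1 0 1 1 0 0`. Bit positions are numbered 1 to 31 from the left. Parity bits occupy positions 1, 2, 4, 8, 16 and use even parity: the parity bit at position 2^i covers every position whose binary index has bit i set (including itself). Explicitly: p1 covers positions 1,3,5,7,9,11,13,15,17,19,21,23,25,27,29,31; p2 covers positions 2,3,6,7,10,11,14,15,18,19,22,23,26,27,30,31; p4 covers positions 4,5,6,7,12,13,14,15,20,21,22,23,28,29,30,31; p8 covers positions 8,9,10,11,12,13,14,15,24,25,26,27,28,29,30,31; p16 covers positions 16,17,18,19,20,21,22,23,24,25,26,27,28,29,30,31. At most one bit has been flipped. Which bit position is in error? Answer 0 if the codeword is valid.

0

s1: b1⊕b3⊕b5⊕b7⊕b9⊕b11⊕b13⊕b15⊕b17⊕b19⊕b21⊕b23⊕b25⊕b27⊕b29⊕b31 = 0⊕0⊕0⊕0⊕1⊕0⊕0⊕1⊕1⊕0⊕1⊕0⊕1⊕0⊕1⊕0 = 0
s2: b2⊕b3⊕b6⊕b7⊕b10⊕b11⊕b14⊕b15⊕b18⊕b19⊕b22⊕b23⊕b26⊕b27⊕b30⊕b31 = 0⊕0⊕0⊕0⊕1⊕0⊕0⊕1⊕1⊕0⊕0⊕0⊕1⊕0⊕0⊕0 = 0
s4: b4⊕b5⊕b6⊕b7⊕b12⊕b13⊕b14⊕b15⊕b20⊕b21⊕b22⊕b23⊕b28⊕b29⊕b30⊕b31 = 1⊕0⊕0⊕0⊕1⊕0⊕0⊕1⊕0⊕1⊕0⊕0⊕1⊕1⊕0⊕0 = 0
s8: b8⊕b9⊕b10⊕b11⊕b12⊕b13⊕b14⊕b15⊕b24⊕b25⊕b26⊕b27⊕b28⊕b29⊕b30⊕b31 = 1⊕1⊕1⊕0⊕1⊕0⊕0⊕1⊕1⊕1⊕1⊕0⊕1⊕1⊕0⊕0 = 0
s16: b16⊕b17⊕b18⊕b19⊕b20⊕b21⊕b22⊕b23⊕b24⊕b25⊕b26⊕b27⊕b28⊕b29⊕b30⊕b31 = 0⊕1⊕1⊕0⊕0⊕1⊕0⊕0⊕1⊕1⊕1⊕0⊕1⊕1⊕0⊕0 = 0
Syndrome (s16...s1) = 00000 → position 0 (no error).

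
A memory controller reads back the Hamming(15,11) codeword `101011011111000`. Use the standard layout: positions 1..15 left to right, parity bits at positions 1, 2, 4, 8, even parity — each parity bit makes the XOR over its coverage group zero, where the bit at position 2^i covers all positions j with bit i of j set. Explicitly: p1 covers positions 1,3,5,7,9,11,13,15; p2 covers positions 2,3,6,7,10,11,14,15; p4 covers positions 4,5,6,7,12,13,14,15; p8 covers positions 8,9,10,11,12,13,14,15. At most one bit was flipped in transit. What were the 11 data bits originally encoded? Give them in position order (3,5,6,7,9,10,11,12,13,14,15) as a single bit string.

s1: b1⊕b3⊕b5⊕b7⊕b9⊕b11⊕b13⊕b15 = 1⊕1⊕1⊕0⊕1⊕1⊕0⊕0 = 1
s2: b2⊕b3⊕b6⊕b7⊕b10⊕b11⊕b14⊕b15 = 0⊕1⊕1⊕0⊕1⊕1⊕0⊕0 = 0
s4: b4⊕b5⊕b6⊕b7⊕b12⊕b13⊕b14⊕b15 = 0⊕1⊕1⊕0⊕1⊕0⊕0⊕0 = 1
s8: b8⊕b9⊕b10⊕b11⊕b12⊕b13⊕b14⊕b15 = 1⊕1⊕1⊕1⊕1⊕0⊕0⊕0 = 1
Syndrome (s8...s1) = 1101 → position 13.
Flip bit 13: corrected codeword = 101011011111100
Data bits at positions 3,5,6,7,9,10,11,12,13,14,15: 11101111100

11101111100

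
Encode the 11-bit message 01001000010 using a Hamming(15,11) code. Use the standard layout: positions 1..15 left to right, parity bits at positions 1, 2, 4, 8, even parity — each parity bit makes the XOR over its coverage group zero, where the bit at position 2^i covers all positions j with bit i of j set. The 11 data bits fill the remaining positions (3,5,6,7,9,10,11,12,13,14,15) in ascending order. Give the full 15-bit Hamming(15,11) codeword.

Place data bits at non-power-of-two positions: b3=0, b5=1, b6=0, b7=0, b9=1, b10=0, b11=0, b12=0, b13=0, b14=1, b15=0.
p1 = XOR of data positions {3,5,7,9,11,13,15} = 0⊕1⊕0⊕1⊕0⊕0⊕0 = 0
p2 = XOR of data positions {3,6,7,10,11,14,15} = 0⊕0⊕0⊕0⊕0⊕1⊕0 = 1
p4 = XOR of data positions {5,6,7,12,13,14,15} = 1⊕0⊕0⊕0⊕0⊕1⊕0 = 0
p8 = XOR of data positions {9,10,11,12,13,14,15} = 1⊕0⊕0⊕0⊕0⊕1⊕0 = 0
Codeword b1..b15 = 010010001000010

010010001000010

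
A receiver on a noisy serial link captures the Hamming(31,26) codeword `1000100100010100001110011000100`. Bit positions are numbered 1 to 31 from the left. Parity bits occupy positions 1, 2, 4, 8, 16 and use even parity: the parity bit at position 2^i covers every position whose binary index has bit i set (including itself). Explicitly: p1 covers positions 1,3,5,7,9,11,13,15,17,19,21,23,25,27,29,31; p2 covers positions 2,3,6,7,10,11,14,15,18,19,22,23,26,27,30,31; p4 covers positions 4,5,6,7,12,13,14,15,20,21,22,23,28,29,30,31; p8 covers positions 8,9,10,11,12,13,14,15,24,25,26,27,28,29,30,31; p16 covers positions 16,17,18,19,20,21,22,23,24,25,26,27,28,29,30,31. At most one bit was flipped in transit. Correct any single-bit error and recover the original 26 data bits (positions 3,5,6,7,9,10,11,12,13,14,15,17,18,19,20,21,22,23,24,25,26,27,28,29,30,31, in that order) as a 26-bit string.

s1: b1⊕b3⊕b5⊕b7⊕b9⊕b11⊕b13⊕b15⊕b17⊕b19⊕b21⊕b23⊕b25⊕b27⊕b29⊕b31 = 1⊕0⊕1⊕0⊕0⊕0⊕0⊕0⊕0⊕1⊕1⊕0⊕1⊕0⊕1⊕0 = 0
s2: b2⊕b3⊕b6⊕b7⊕b10⊕b11⊕b14⊕b15⊕b18⊕b19⊕b22⊕b23⊕b26⊕b27⊕b30⊕b31 = 0⊕0⊕0⊕0⊕0⊕0⊕1⊕0⊕0⊕1⊕0⊕0⊕0⊕0⊕0⊕0 = 0
s4: b4⊕b5⊕b6⊕b7⊕b12⊕b13⊕b14⊕b15⊕b20⊕b21⊕b22⊕b23⊕b28⊕b29⊕b30⊕b31 = 0⊕1⊕0⊕0⊕1⊕0⊕1⊕0⊕1⊕1⊕0⊕0⊕0⊕1⊕0⊕0 = 0
s8: b8⊕b9⊕b10⊕b11⊕b12⊕b13⊕b14⊕b15⊕b24⊕b25⊕b26⊕b27⊕b28⊕b29⊕b30⊕b31 = 1⊕0⊕0⊕0⊕1⊕0⊕1⊕0⊕1⊕1⊕0⊕0⊕0⊕1⊕0⊕0 = 0
s16: b16⊕b17⊕b18⊕b19⊕b20⊕b21⊕b22⊕b23⊕b24⊕b25⊕b26⊕b27⊕b28⊕b29⊕b30⊕b31 = 0⊕0⊕0⊕1⊕1⊕1⊕0⊕0⊕1⊕1⊕0⊕0⊕0⊕1⊕0⊕0 = 0
Syndrome (s16...s1) = 00000 → position 0 (no error).
No correction needed.
Data bits at positions 3,5,6,7,9,10,11,12,13,14,15,17,18,19,20,21,22,23,24,25,26,27,28,29,30,31: 01000001010001110011000100

01000001010001110011000100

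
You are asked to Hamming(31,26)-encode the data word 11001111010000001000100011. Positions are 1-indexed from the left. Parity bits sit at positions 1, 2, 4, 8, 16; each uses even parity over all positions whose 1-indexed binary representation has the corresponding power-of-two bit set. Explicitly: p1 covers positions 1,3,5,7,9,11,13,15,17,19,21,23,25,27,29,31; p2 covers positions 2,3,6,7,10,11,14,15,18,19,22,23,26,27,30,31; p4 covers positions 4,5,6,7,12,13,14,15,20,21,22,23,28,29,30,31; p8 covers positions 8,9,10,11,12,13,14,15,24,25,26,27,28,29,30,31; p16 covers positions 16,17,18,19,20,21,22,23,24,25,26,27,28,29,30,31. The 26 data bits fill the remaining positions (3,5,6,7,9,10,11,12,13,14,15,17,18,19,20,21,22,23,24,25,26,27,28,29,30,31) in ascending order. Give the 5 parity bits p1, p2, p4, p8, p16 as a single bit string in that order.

Place data bits at non-power-of-two positions: b3=1, b5=1, b6=0, b7=0, b9=1, b10=1, b11=1, b12=1, b13=0, b14=1, b15=0, b17=0, b18=0, b19=0, b20=0, b21=0, b22=1, b23=0, b24=0, b25=0, b26=1, b27=0, b28=0, b29=0, b30=1, b31=1.
p1 = XOR of data positions {3,5,7,9,11,13,15,17,19,21,23,25,27,29,31} = 1⊕1⊕0⊕1⊕1⊕0⊕0⊕0⊕0⊕0⊕0⊕0⊕0⊕0⊕1 = 1
p2 = XOR of data positions {3,6,7,10,11,14,15,18,19,22,23,26,27,30,31} = 1⊕0⊕0⊕1⊕1⊕1⊕0⊕0⊕0⊕1⊕0⊕1⊕0⊕1⊕1 = 0
p4 = XOR of data positions {5,6,7,12,13,14,15,20,21,22,23,28,29,30,31} = 1⊕0⊕0⊕1⊕0⊕1⊕0⊕0⊕0⊕1⊕0⊕0⊕0⊕1⊕1 = 0
p8 = XOR of data positions {9,10,11,12,13,14,15,24,25,26,27,28,29,30,31} = 1⊕1⊕1⊕1⊕0⊕1⊕0⊕0⊕0⊕1⊕0⊕0⊕0⊕1⊕1 = 0
p16 = XOR of data positions {17,18,19,20,21,22,23,24,25,26,27,28,29,30,31} = 0⊕0⊕0⊕0⊕0⊕1⊕0⊕0⊕0⊕1⊕0⊕0⊕0⊕1⊕1 = 0
Parity bits p1,p2,p4,p8,p16 = 10000

10000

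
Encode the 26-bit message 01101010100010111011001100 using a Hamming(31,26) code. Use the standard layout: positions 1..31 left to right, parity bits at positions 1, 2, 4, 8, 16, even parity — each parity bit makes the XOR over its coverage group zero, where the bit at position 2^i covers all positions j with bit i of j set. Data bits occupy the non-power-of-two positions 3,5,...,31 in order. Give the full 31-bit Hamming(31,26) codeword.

Place data bits at non-power-of-two positions: b3=0, b5=1, b6=1, b7=0, b9=1, b10=0, b11=1, b12=0, b13=1, b14=0, b15=0, b17=0, b18=1, b19=0, b20=1, b21=1, b22=1, b23=0, b24=1, b25=1, b26=0, b27=0, b28=1, b29=1, b30=0, b31=0.
p1 = XOR of data positions {3,5,7,9,11,13,15,17,19,21,23,25,27,29,31} = 0⊕1⊕0⊕1⊕1⊕1⊕0⊕0⊕0⊕1⊕0⊕1⊕0⊕1⊕0 = 1
p2 = XOR of data positions {3,6,7,10,11,14,15,18,19,22,23,26,27,30,31} = 0⊕1⊕0⊕0⊕1⊕0⊕0⊕1⊕0⊕1⊕0⊕0⊕0⊕0⊕0 = 0
p4 = XOR of data positions {5,6,7,12,13,14,15,20,21,22,23,28,29,30,31} = 1⊕1⊕0⊕0⊕1⊕0⊕0⊕1⊕1⊕1⊕0⊕1⊕1⊕0⊕0 = 0
p8 = XOR of data positions {9,10,11,12,13,14,15,24,25,26,27,28,29,30,31} = 1⊕0⊕1⊕0⊕1⊕0⊕0⊕1⊕1⊕0⊕0⊕1⊕1⊕0⊕0 = 1
p16 = XOR of data positions {17,18,19,20,21,22,23,24,25,26,27,28,29,30,31} = 0⊕1⊕0⊕1⊕1⊕1⊕0⊕1⊕1⊕0⊕0⊕1⊕1⊕0⊕0 = 0
Codeword b1..b31 = 1000110110101000010111011001100

1000110110101000010111011001100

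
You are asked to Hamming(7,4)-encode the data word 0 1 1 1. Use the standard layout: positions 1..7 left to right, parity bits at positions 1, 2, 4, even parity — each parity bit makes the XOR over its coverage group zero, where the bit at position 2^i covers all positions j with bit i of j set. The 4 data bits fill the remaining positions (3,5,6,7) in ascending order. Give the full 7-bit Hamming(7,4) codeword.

0001111

Place data bits at non-power-of-two positions: b3=0, b5=1, b6=1, b7=1.
p1 = XOR of data positions {3,5,7} = 0⊕1⊕1 = 0
p2 = XOR of data positions {3,6,7} = 0⊕1⊕1 = 0
p4 = XOR of data positions {5,6,7} = 1⊕1⊕1 = 1
Codeword b1..b7 = 0001111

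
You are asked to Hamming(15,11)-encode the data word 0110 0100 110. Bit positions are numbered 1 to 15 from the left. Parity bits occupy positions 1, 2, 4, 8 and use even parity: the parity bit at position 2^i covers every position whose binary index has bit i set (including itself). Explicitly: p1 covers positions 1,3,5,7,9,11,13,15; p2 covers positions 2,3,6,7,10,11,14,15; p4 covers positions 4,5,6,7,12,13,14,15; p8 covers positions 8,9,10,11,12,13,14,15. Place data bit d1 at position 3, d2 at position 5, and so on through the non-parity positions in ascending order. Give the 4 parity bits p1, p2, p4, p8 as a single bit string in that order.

Place data bits at non-power-of-two positions: b3=0, b5=1, b6=1, b7=0, b9=0, b10=1, b11=0, b12=0, b13=1, b14=1, b15=0.
p1 = XOR of data positions {3,5,7,9,11,13,15} = 0⊕1⊕0⊕0⊕0⊕1⊕0 = 0
p2 = XOR of data positions {3,6,7,10,11,14,15} = 0⊕1⊕0⊕1⊕0⊕1⊕0 = 1
p4 = XOR of data positions {5,6,7,12,13,14,15} = 1⊕1⊕0⊕0⊕1⊕1⊕0 = 0
p8 = XOR of data positions {9,10,11,12,13,14,15} = 0⊕1⊕0⊕0⊕1⊕1⊕0 = 1
Parity bits p1,p2,p4,p8 = 0101

0101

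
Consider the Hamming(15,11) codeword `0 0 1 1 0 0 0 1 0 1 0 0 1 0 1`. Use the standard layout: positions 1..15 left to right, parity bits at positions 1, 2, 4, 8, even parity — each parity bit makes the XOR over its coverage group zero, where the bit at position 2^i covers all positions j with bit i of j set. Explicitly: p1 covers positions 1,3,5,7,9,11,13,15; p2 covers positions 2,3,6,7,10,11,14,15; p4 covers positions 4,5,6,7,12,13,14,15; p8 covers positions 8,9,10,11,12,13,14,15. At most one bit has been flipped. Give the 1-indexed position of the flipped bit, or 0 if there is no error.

7

s1: b1⊕b3⊕b5⊕b7⊕b9⊕b11⊕b13⊕b15 = 0⊕1⊕0⊕0⊕0⊕0⊕1⊕1 = 1
s2: b2⊕b3⊕b6⊕b7⊕b10⊕b11⊕b14⊕b15 = 0⊕1⊕0⊕0⊕1⊕0⊕0⊕1 = 1
s4: b4⊕b5⊕b6⊕b7⊕b12⊕b13⊕b14⊕b15 = 1⊕0⊕0⊕0⊕0⊕1⊕0⊕1 = 1
s8: b8⊕b9⊕b10⊕b11⊕b12⊕b13⊕b14⊕b15 = 1⊕0⊕1⊕0⊕0⊕1⊕0⊕1 = 0
Syndrome (s8...s1) = 0111 → position 7.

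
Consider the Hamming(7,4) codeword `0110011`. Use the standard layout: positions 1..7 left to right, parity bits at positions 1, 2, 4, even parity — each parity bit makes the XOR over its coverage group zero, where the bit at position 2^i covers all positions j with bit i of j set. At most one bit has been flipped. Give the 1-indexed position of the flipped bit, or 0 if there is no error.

s1: b1⊕b3⊕b5⊕b7 = 0⊕1⊕0⊕1 = 0
s2: b2⊕b3⊕b6⊕b7 = 1⊕1⊕1⊕1 = 0
s4: b4⊕b5⊕b6⊕b7 = 0⊕0⊕1⊕1 = 0
Syndrome (s4...s1) = 000 → position 0 (no error).

0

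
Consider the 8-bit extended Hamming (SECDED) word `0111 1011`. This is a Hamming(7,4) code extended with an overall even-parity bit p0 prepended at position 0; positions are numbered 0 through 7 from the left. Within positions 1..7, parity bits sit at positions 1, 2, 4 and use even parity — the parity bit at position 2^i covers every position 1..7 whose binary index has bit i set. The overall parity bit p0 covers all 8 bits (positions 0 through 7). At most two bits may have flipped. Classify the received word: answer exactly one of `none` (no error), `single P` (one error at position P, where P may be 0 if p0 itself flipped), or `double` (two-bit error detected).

double

s1: b1⊕b3⊕b5⊕b7 = 1⊕1⊕0⊕1 = 1
s2: b2⊕b3⊕b6⊕b7 = 1⊕1⊕1⊕1 = 0
s4: b4⊕b5⊕b6⊕b7 = 1⊕0⊕1⊕1 = 1
Syndrome (s4...s1) = 101 → position 5.
Overall parity (XOR of all 8 bits, including p0): 0⊕1⊕1⊕1⊕1⊕0⊕1⊕1 = 0
Overall=0, syndrome position=5 → double-bit error detected (uncorrectable).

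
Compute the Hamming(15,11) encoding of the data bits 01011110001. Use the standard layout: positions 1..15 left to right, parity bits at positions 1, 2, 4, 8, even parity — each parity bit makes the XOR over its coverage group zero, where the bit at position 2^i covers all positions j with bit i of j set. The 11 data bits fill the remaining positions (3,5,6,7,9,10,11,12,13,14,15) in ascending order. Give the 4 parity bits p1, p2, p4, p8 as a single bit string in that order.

Place data bits at non-power-of-two positions: b3=0, b5=1, b6=0, b7=1, b9=1, b10=1, b11=1, b12=0, b13=0, b14=0, b15=1.
p1 = XOR of data positions {3,5,7,9,11,13,15} = 0⊕1⊕1⊕1⊕1⊕0⊕1 = 1
p2 = XOR of data positions {3,6,7,10,11,14,15} = 0⊕0⊕1⊕1⊕1⊕0⊕1 = 0
p4 = XOR of data positions {5,6,7,12,13,14,15} = 1⊕0⊕1⊕0⊕0⊕0⊕1 = 1
p8 = XOR of data positions {9,10,11,12,13,14,15} = 1⊕1⊕1⊕0⊕0⊕0⊕1 = 0
Parity bits p1,p2,p4,p8 = 1010

1010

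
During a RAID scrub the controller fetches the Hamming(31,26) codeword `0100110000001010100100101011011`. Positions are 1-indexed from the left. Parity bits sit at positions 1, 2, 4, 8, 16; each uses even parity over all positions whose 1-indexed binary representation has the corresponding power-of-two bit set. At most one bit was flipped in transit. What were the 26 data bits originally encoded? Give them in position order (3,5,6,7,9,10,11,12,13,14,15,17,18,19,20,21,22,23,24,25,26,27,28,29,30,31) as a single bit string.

01100000111100100101011011

s1: b1⊕b3⊕b5⊕b7⊕b9⊕b11⊕b13⊕b15⊕b17⊕b19⊕b21⊕b23⊕b25⊕b27⊕b29⊕b31 = 0⊕0⊕1⊕0⊕0⊕0⊕1⊕1⊕1⊕0⊕0⊕1⊕1⊕1⊕0⊕1 = 0
s2: b2⊕b3⊕b6⊕b7⊕b10⊕b11⊕b14⊕b15⊕b18⊕b19⊕b22⊕b23⊕b26⊕b27⊕b30⊕b31 = 1⊕0⊕1⊕0⊕0⊕0⊕0⊕1⊕0⊕0⊕0⊕1⊕0⊕1⊕1⊕1 = 1
s4: b4⊕b5⊕b6⊕b7⊕b12⊕b13⊕b14⊕b15⊕b20⊕b21⊕b22⊕b23⊕b28⊕b29⊕b30⊕b31 = 0⊕1⊕1⊕0⊕0⊕1⊕0⊕1⊕1⊕0⊕0⊕1⊕1⊕0⊕1⊕1 = 1
s8: b8⊕b9⊕b10⊕b11⊕b12⊕b13⊕b14⊕b15⊕b24⊕b25⊕b26⊕b27⊕b28⊕b29⊕b30⊕b31 = 0⊕0⊕0⊕0⊕0⊕1⊕0⊕1⊕0⊕1⊕0⊕1⊕1⊕0⊕1⊕1 = 1
s16: b16⊕b17⊕b18⊕b19⊕b20⊕b21⊕b22⊕b23⊕b24⊕b25⊕b26⊕b27⊕b28⊕b29⊕b30⊕b31 = 0⊕1⊕0⊕0⊕1⊕0⊕0⊕1⊕0⊕1⊕0⊕1⊕1⊕0⊕1⊕1 = 0
Syndrome (s16...s1) = 01110 → position 14.
Flip bit 14: corrected codeword = 0100110000001110100100101011011
Data bits at positions 3,5,6,7,9,10,11,12,13,14,15,17,18,19,20,21,22,23,24,25,26,27,28,29,30,31: 01100000111100100101011011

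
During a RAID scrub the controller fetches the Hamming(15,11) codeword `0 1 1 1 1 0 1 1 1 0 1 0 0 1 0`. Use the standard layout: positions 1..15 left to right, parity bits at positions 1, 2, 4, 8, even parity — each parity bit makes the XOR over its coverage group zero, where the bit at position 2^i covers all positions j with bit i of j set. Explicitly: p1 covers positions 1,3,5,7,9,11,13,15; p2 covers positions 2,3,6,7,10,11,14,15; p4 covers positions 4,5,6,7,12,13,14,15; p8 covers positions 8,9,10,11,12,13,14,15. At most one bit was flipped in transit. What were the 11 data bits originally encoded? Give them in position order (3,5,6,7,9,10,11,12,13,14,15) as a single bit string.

s1: b1⊕b3⊕b5⊕b7⊕b9⊕b11⊕b13⊕b15 = 0⊕1⊕1⊕1⊕1⊕1⊕0⊕0 = 1
s2: b2⊕b3⊕b6⊕b7⊕b10⊕b11⊕b14⊕b15 = 1⊕1⊕0⊕1⊕0⊕1⊕1⊕0 = 1
s4: b4⊕b5⊕b6⊕b7⊕b12⊕b13⊕b14⊕b15 = 1⊕1⊕0⊕1⊕0⊕0⊕1⊕0 = 0
s8: b8⊕b9⊕b10⊕b11⊕b12⊕b13⊕b14⊕b15 = 1⊕1⊕0⊕1⊕0⊕0⊕1⊕0 = 0
Syndrome (s8...s1) = 0011 → position 3.
Flip bit 3: corrected codeword = 010110111010010
Data bits at positions 3,5,6,7,9,10,11,12,13,14,15: 01011010010

01011010010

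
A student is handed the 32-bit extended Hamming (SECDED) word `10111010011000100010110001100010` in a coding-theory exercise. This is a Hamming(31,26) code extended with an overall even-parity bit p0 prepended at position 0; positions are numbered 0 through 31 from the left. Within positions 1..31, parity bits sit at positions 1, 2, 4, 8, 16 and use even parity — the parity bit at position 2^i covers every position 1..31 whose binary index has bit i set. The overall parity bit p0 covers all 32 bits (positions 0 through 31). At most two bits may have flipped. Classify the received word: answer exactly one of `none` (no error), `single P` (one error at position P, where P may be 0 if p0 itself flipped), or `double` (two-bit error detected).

none

s1: b1⊕b3⊕b5⊕b7⊕b9⊕b11⊕b13⊕b15⊕b17⊕b19⊕b21⊕b23⊕b25⊕b27⊕b29⊕b31 = 0⊕1⊕0⊕0⊕1⊕0⊕0⊕0⊕0⊕0⊕1⊕0⊕1⊕0⊕0⊕0 = 0
s2: b2⊕b3⊕b6⊕b7⊕b10⊕b11⊕b14⊕b15⊕b18⊕b19⊕b22⊕b23⊕b26⊕b27⊕b30⊕b31 = 1⊕1⊕1⊕0⊕1⊕0⊕1⊕0⊕1⊕0⊕0⊕0⊕1⊕0⊕1⊕0 = 0
s4: b4⊕b5⊕b6⊕b7⊕b12⊕b13⊕b14⊕b15⊕b20⊕b21⊕b22⊕b23⊕b28⊕b29⊕b30⊕b31 = 1⊕0⊕1⊕0⊕0⊕0⊕1⊕0⊕1⊕1⊕0⊕0⊕0⊕0⊕1⊕0 = 0
s8: b8⊕b9⊕b10⊕b11⊕b12⊕b13⊕b14⊕b15⊕b24⊕b25⊕b26⊕b27⊕b28⊕b29⊕b30⊕b31 = 0⊕1⊕1⊕0⊕0⊕0⊕1⊕0⊕0⊕1⊕1⊕0⊕0⊕0⊕1⊕0 = 0
s16: b16⊕b17⊕b18⊕b19⊕b20⊕b21⊕b22⊕b23⊕b24⊕b25⊕b26⊕b27⊕b28⊕b29⊕b30⊕b31 = 0⊕0⊕1⊕0⊕1⊕1⊕0⊕0⊕0⊕1⊕1⊕0⊕0⊕0⊕1⊕0 = 0
Syndrome (s16...s1) = 00000 → position 0 (no error).
Overall parity (XOR of all 32 bits, including p0): 1⊕0⊕1⊕1⊕1⊕0⊕1⊕0⊕0⊕1⊕1⊕0⊕0⊕0⊕1⊕0⊕0⊕0⊕1⊕0⊕1⊕1⊕0⊕0⊕0⊕1⊕1⊕0⊕0⊕0⊕1⊕0 = 0
Overall=0, syndrome position=0 → no error.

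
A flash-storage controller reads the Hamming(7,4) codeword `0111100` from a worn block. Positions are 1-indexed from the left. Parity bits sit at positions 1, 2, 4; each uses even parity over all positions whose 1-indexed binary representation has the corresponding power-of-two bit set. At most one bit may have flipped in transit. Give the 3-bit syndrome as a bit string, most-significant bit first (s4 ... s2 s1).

000

s1: b1⊕b3⊕b5⊕b7 = 0⊕1⊕1⊕0 = 0
s2: b2⊕b3⊕b6⊕b7 = 1⊕1⊕0⊕0 = 0
s4: b4⊕b5⊕b6⊕b7 = 1⊕1⊕0⊕0 = 0
Syndrome (s4...s1) = 000 → position 0 (no error).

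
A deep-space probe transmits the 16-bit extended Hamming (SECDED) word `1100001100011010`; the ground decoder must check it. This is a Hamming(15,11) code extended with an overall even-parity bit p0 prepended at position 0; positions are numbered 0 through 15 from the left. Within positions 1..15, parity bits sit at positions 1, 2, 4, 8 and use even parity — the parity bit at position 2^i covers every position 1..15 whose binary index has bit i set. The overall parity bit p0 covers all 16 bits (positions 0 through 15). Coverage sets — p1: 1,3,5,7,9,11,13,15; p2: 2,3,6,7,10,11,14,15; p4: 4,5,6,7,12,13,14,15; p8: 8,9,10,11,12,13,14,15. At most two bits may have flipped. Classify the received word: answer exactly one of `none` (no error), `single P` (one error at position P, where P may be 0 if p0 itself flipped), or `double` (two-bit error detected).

single 9

s1: b1⊕b3⊕b5⊕b7⊕b9⊕b11⊕b13⊕b15 = 1⊕0⊕0⊕1⊕0⊕1⊕0⊕0 = 1
s2: b2⊕b3⊕b6⊕b7⊕b10⊕b11⊕b14⊕b15 = 0⊕0⊕1⊕1⊕0⊕1⊕1⊕0 = 0
s4: b4⊕b5⊕b6⊕b7⊕b12⊕b13⊕b14⊕b15 = 0⊕0⊕1⊕1⊕1⊕0⊕1⊕0 = 0
s8: b8⊕b9⊕b10⊕b11⊕b12⊕b13⊕b14⊕b15 = 0⊕0⊕0⊕1⊕1⊕0⊕1⊕0 = 1
Syndrome (s8...s1) = 1001 → position 9.
Overall parity (XOR of all 16 bits, including p0): 1⊕1⊕0⊕0⊕0⊕0⊕1⊕1⊕0⊕0⊕0⊕1⊕1⊕0⊕1⊕0 = 1
Overall=1, syndrome position=9 → single-bit error at position 9.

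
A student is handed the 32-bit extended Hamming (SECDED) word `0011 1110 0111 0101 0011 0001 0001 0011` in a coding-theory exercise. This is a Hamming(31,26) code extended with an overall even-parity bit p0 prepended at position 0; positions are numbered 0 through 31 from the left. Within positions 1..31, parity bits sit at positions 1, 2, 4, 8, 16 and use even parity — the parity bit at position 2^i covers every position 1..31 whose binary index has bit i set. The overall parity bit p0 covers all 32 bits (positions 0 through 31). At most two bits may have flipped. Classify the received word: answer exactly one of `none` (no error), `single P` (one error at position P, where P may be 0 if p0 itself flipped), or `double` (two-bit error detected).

s1: b1⊕b3⊕b5⊕b7⊕b9⊕b11⊕b13⊕b15⊕b17⊕b19⊕b21⊕b23⊕b25⊕b27⊕b29⊕b31 = 0⊕1⊕1⊕0⊕1⊕1⊕1⊕1⊕0⊕1⊕0⊕1⊕0⊕1⊕0⊕1 = 0
s2: b2⊕b3⊕b6⊕b7⊕b10⊕b11⊕b14⊕b15⊕b18⊕b19⊕b22⊕b23⊕b26⊕b27⊕b30⊕b31 = 1⊕1⊕1⊕0⊕1⊕1⊕0⊕1⊕1⊕1⊕0⊕1⊕0⊕1⊕1⊕1 = 0
s4: b4⊕b5⊕b6⊕b7⊕b12⊕b13⊕b14⊕b15⊕b20⊕b21⊕b22⊕b23⊕b28⊕b29⊕b30⊕b31 = 1⊕1⊕1⊕0⊕0⊕1⊕0⊕1⊕0⊕0⊕0⊕1⊕0⊕0⊕1⊕1 = 0
s8: b8⊕b9⊕b10⊕b11⊕b12⊕b13⊕b14⊕b15⊕b24⊕b25⊕b26⊕b27⊕b28⊕b29⊕b30⊕b31 = 0⊕1⊕1⊕1⊕0⊕1⊕0⊕1⊕0⊕0⊕0⊕1⊕0⊕0⊕1⊕1 = 0
s16: b16⊕b17⊕b18⊕b19⊕b20⊕b21⊕b22⊕b23⊕b24⊕b25⊕b26⊕b27⊕b28⊕b29⊕b30⊕b31 = 0⊕0⊕1⊕1⊕0⊕0⊕0⊕1⊕0⊕0⊕0⊕1⊕0⊕0⊕1⊕1 = 0
Syndrome (s16...s1) = 00000 → position 0 (no error).
Overall parity (XOR of all 32 bits, including p0): 0⊕0⊕1⊕1⊕1⊕1⊕1⊕0⊕0⊕1⊕1⊕1⊕0⊕1⊕0⊕1⊕0⊕0⊕1⊕1⊕0⊕0⊕0⊕1⊕0⊕0⊕0⊕1⊕0⊕0⊕1⊕1 = 0
Overall=0, syndrome position=0 → no error.

none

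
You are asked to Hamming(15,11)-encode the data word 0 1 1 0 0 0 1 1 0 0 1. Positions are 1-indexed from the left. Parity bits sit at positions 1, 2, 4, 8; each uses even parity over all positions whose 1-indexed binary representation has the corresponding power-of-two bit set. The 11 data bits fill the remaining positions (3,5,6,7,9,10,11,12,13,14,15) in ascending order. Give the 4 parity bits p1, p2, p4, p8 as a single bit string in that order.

Place data bits at non-power-of-two positions: b3=0, b5=1, b6=1, b7=0, b9=0, b10=0, b11=1, b12=1, b13=0, b14=0, b15=1.
p1 = XOR of data positions {3,5,7,9,11,13,15} = 0⊕1⊕0⊕0⊕1⊕0⊕1 = 1
p2 = XOR of data positions {3,6,7,10,11,14,15} = 0⊕1⊕0⊕0⊕1⊕0⊕1 = 1
p4 = XOR of data positions {5,6,7,12,13,14,15} = 1⊕1⊕0⊕1⊕0⊕0⊕1 = 0
p8 = XOR of data positions {9,10,11,12,13,14,15} = 0⊕0⊕1⊕1⊕0⊕0⊕1 = 1
Parity bits p1,p2,p4,p8 = 1101

1101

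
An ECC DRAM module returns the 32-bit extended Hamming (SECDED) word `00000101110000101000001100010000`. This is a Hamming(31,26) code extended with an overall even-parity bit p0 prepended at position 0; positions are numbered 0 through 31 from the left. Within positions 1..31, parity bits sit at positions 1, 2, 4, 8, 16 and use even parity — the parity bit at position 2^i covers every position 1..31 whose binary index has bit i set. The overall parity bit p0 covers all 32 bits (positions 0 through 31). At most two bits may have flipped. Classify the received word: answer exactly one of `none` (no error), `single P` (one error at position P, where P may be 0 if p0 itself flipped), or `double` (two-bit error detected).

single 7

s1: b1⊕b3⊕b5⊕b7⊕b9⊕b11⊕b13⊕b15⊕b17⊕b19⊕b21⊕b23⊕b25⊕b27⊕b29⊕b31 = 0⊕0⊕1⊕1⊕1⊕0⊕0⊕0⊕0⊕0⊕0⊕1⊕0⊕1⊕0⊕0 = 1
s2: b2⊕b3⊕b6⊕b7⊕b10⊕b11⊕b14⊕b15⊕b18⊕b19⊕b22⊕b23⊕b26⊕b27⊕b30⊕b31 = 0⊕0⊕0⊕1⊕0⊕0⊕1⊕0⊕0⊕0⊕1⊕1⊕0⊕1⊕0⊕0 = 1
s4: b4⊕b5⊕b6⊕b7⊕b12⊕b13⊕b14⊕b15⊕b20⊕b21⊕b22⊕b23⊕b28⊕b29⊕b30⊕b31 = 0⊕1⊕0⊕1⊕0⊕0⊕1⊕0⊕0⊕0⊕1⊕1⊕0⊕0⊕0⊕0 = 1
s8: b8⊕b9⊕b10⊕b11⊕b12⊕b13⊕b14⊕b15⊕b24⊕b25⊕b26⊕b27⊕b28⊕b29⊕b30⊕b31 = 1⊕1⊕0⊕0⊕0⊕0⊕1⊕0⊕0⊕0⊕0⊕1⊕0⊕0⊕0⊕0 = 0
s16: b16⊕b17⊕b18⊕b19⊕b20⊕b21⊕b22⊕b23⊕b24⊕b25⊕b26⊕b27⊕b28⊕b29⊕b30⊕b31 = 1⊕0⊕0⊕0⊕0⊕0⊕1⊕1⊕0⊕0⊕0⊕1⊕0⊕0⊕0⊕0 = 0
Syndrome (s16...s1) = 00111 → position 7.
Overall parity (XOR of all 32 bits, including p0): 0⊕0⊕0⊕0⊕0⊕1⊕0⊕1⊕1⊕1⊕0⊕0⊕0⊕0⊕1⊕0⊕1⊕0⊕0⊕0⊕0⊕0⊕1⊕1⊕0⊕0⊕0⊕1⊕0⊕0⊕0⊕0 = 1
Overall=1, syndrome position=7 → single-bit error at position 7.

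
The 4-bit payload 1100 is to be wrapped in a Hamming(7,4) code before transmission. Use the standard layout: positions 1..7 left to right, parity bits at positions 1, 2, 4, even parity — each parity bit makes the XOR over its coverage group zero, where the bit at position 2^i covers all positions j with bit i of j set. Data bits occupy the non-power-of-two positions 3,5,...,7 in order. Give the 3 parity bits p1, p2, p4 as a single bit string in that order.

Place data bits at non-power-of-two positions: b3=1, b5=1, b6=0, b7=0.
p1 = XOR of data positions {3,5,7} = 1⊕1⊕0 = 0
p2 = XOR of data positions {3,6,7} = 1⊕0⊕0 = 1
p4 = XOR of data positions {5,6,7} = 1⊕0⊕0 = 1
Parity bits p1,p2,p4 = 011

011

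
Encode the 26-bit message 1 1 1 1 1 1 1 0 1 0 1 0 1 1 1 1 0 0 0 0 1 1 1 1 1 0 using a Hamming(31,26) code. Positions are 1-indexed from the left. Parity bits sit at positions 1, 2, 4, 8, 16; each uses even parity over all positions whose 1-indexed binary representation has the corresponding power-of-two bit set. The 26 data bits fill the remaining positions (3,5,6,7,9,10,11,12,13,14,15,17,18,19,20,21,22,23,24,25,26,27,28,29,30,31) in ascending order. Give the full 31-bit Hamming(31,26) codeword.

1110111011101011011110000111110

Place data bits at non-power-of-two positions: b3=1, b5=1, b6=1, b7=1, b9=1, b10=1, b11=1, b12=0, b13=1, b14=0, b15=1, b17=0, b18=1, b19=1, b20=1, b21=1, b22=0, b23=0, b24=0, b25=0, b26=1, b27=1, b28=1, b29=1, b30=1, b31=0.
p1 = XOR of data positions {3,5,7,9,11,13,15,17,19,21,23,25,27,29,31} = 1⊕1⊕1⊕1⊕1⊕1⊕1⊕0⊕1⊕1⊕0⊕0⊕1⊕1⊕0 = 1
p2 = XOR of data positions {3,6,7,10,11,14,15,18,19,22,23,26,27,30,31} = 1⊕1⊕1⊕1⊕1⊕0⊕1⊕1⊕1⊕0⊕0⊕1⊕1⊕1⊕0 = 1
p4 = XOR of data positions {5,6,7,12,13,14,15,20,21,22,23,28,29,30,31} = 1⊕1⊕1⊕0⊕1⊕0⊕1⊕1⊕1⊕0⊕0⊕1⊕1⊕1⊕0 = 0
p8 = XOR of data positions {9,10,11,12,13,14,15,24,25,26,27,28,29,30,31} = 1⊕1⊕1⊕0⊕1⊕0⊕1⊕0⊕0⊕1⊕1⊕1⊕1⊕1⊕0 = 0
p16 = XOR of data positions {17,18,19,20,21,22,23,24,25,26,27,28,29,30,31} = 0⊕1⊕1⊕1⊕1⊕0⊕0⊕0⊕0⊕1⊕1⊕1⊕1⊕1⊕0 = 1
Codeword b1..b31 = 1110111011101011011110000111110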